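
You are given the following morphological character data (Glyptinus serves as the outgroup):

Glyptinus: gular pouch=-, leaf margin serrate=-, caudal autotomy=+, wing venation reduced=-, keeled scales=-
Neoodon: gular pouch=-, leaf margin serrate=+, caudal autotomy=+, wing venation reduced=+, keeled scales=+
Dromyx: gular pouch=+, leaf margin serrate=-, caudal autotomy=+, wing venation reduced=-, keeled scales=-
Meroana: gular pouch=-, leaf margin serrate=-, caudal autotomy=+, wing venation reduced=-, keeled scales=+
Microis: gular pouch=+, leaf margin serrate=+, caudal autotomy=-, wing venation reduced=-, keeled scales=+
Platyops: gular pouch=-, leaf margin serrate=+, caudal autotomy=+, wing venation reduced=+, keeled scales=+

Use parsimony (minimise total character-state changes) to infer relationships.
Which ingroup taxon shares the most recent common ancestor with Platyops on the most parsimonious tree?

Character polarity is set by the outgroup: the derived state is whichever differs from the outgroup's state, so for caudal autotomy the derived state is '-', and for the remaining characters it is '+'.
gular pouch (state '+') occurs in Dromyx and Microis but conflicts with the nesting implied by the other characters — most parsimoniously interpreted as homoplasy.
leaf margin serrate: derived state '+' in Microis, Neoodon, and Platyops only — synapomorphy for {Microis, Neoodon, Platyops}.
caudal autotomy: derived state '-' in Microis only — an autapomorphy, so it tells us nothing about relationships among taxa.
wing venation reduced: derived state '+' in Neoodon and Platyops only — synapomorphy for {Neoodon, Platyops}.
keeled scales: derived state '+' in Meroana, Microis, Neoodon, and Platyops only — synapomorphy for {Meroana, Microis, Neoodon, Platyops}.
Most parsimonious ingroup topology: ((((Neoodon,Platyops),Microis),Meroana),Dromyx).
Platyops and Neoodon form a cherry on this tree, so they are sister taxa.

Neoodon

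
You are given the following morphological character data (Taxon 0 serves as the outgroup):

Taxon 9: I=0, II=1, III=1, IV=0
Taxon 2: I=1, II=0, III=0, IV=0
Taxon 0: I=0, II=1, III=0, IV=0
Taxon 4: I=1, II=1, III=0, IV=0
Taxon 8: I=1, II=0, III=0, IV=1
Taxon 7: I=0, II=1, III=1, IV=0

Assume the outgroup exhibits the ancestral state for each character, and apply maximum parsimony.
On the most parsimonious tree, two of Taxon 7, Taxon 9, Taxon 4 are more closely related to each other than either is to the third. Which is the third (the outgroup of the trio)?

Character polarity is set by the outgroup: the derived state is whichever differs from the outgroup's state, so for II the derived state is '0', and for the remaining characters it is '1'.
I: derived state '1' in Taxon 2, Taxon 4, and Taxon 8 only — synapomorphy for {Taxon 2, Taxon 4, Taxon 8}.
Only Taxon 2 and Taxon 8 show the derived state '0' for II, supporting them as a clade.
Only Taxon 7 and Taxon 9 show the derived state '1' for III, supporting them as a clade.
IV: derived state '1' in Taxon 8 only — an autapomorphy, so it tells us nothing about relationships among taxa.
Most parsimonious ingroup topology: ((Taxon 4,(Taxon 8,Taxon 2)),(Taxon 7,Taxon 9)).
Taxon 7 and Taxon 9 share a more recent common ancestor with each other than either does with Taxon 4, so Taxon 4 is the least closely related of the three.

Taxon 4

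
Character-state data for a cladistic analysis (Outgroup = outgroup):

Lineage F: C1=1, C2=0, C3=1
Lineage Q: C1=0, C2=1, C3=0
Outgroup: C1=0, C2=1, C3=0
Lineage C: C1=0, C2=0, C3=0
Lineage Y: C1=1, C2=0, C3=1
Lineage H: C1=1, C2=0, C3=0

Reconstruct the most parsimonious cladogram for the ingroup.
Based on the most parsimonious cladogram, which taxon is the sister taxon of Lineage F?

Character polarity is set by the outgroup: the derived state is whichever differs from the outgroup's state, so for C2 the derived state is '0', and for the remaining characters it is '1'.
Only Lineage F, Lineage H, and Lineage Y show the derived state '1' for C1, supporting them as a clade.
C2 (derived state '0') is shared by Lineage C, Lineage F, Lineage H, and Lineage Y — a synapomorphy uniting that clade.
C3 (derived state '1') is shared by Lineage F and Lineage Y — a synapomorphy uniting that clade.
Most parsimonious ingroup topology: ((Lineage C,(Lineage H,(Lineage F,Lineage Y))),Lineage Q).
Lineage F and Lineage Y form a cherry on this tree, so they are sister taxa.

Lineage Y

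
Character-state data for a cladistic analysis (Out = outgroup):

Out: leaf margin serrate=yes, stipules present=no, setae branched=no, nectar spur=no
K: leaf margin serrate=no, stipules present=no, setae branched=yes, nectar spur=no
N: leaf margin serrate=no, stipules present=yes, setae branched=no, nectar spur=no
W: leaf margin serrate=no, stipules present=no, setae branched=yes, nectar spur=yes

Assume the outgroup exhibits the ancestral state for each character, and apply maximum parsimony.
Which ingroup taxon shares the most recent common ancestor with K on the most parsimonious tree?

Character polarity is set by the outgroup: the derived state is whichever differs from the outgroup's state, so for leaf margin serrate the derived state is 'no', and for the remaining characters it is 'yes'.
leaf margin serrate (derived state 'no') is shared by all ingroup taxa — unites the whole ingroup.
stipules present: derived state 'yes' in N only — an autapomorphy, so it tells us nothing about relationships among taxa.
setae branched (derived state 'yes') is shared by K and W — a synapomorphy uniting that clade.
nectar spur (derived state 'yes') is unique to W (autapomorphy; uninformative for grouping).
Most parsimonious ingroup topology: ((K,W),N).
K and W form a cherry on this tree, so they are sister taxa.

W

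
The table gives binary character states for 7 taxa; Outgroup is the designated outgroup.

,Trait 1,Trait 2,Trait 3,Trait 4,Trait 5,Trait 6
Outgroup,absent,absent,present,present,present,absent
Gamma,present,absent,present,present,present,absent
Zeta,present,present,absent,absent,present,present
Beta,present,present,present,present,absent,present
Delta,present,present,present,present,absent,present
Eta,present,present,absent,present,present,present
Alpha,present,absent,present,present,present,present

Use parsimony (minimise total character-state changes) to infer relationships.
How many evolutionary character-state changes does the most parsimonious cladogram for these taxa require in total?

6

Character polarity is set by the outgroup: the derived state is whichever differs from the outgroup's state, so for Trait 3, Trait 4, Trait 5 the derived state is 'absent', and for the remaining characters it is 'present'.
All ingroup taxa share the derived state 'present' for Trait 1; it defines the ingroup but does not resolve relationships within it.
Only Beta, Delta, Eta, and Zeta show the derived state 'present' for Trait 2, supporting them as a clade.
Only Eta and Zeta show the derived state 'absent' for Trait 3, supporting them as a clade.
Trait 4 (derived state 'absent') is unique to Zeta (autapomorphy; uninformative for grouping).
Trait 5: derived state 'absent' in Beta and Delta only — synapomorphy for {Beta, Delta}.
Only Alpha, Beta, Delta, Eta, and Zeta show the derived state 'present' for Trait 6, supporting them as a clade.
Most parsimonious ingroup topology: (Gamma,(((Zeta,Eta),(Beta,Delta)),Alpha)).
Changes per character on this tree: Trait 1: 1; Trait 2: 1; Trait 3: 1; Trait 4: 1; Trait 5: 1; Trait 6: 1.
Total = 6.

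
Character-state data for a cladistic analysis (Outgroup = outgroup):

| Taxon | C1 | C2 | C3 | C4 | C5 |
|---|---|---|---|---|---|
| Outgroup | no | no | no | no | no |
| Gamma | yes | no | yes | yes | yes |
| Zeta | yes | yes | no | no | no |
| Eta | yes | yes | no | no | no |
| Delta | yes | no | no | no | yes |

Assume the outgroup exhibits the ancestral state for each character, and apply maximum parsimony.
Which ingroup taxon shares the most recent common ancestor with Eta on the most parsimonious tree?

The outgroup has state 'no' for every character, so 'yes' is the derived state throughout.
C1 (derived state 'yes') is shared by all ingroup taxa — unites the whole ingroup.
C2 (derived state 'yes') is shared by Eta and Zeta — a synapomorphy uniting that clade.
C3 (derived state 'yes') is unique to Gamma (autapomorphy; uninformative for grouping).
C4: derived state 'yes' in Gamma only — an autapomorphy, so it tells us nothing about relationships among taxa.
C5: derived state 'yes' in Delta and Gamma only — synapomorphy for {Delta, Gamma}.
Most parsimonious ingroup topology: ((Gamma,Delta),(Zeta,Eta)).
Eta and Zeta form a cherry on this tree, so they are sister taxa.

Zeta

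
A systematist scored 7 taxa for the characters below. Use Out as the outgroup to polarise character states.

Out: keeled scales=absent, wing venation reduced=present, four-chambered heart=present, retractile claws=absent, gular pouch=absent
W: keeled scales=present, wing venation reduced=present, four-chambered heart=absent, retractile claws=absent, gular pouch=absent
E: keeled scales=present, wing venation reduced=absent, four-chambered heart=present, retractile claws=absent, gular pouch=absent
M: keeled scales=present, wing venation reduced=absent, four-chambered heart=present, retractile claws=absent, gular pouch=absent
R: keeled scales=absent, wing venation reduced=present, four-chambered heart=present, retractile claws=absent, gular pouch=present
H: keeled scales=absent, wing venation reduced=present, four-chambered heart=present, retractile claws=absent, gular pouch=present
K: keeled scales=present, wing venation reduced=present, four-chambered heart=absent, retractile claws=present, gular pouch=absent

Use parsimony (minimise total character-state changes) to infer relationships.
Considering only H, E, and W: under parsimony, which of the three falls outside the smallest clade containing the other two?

H

Character polarity is set by the outgroup: the derived state is whichever differs from the outgroup's state, so for wing venation reduced, four-chambered heart the derived state is 'absent', and for the remaining characters it is 'present'.
keeled scales (derived state 'present') is shared by E, K, M, and W — a synapomorphy uniting that clade.
wing venation reduced (derived state 'absent') is shared by E and M — a synapomorphy uniting that clade.
Only K and W show the derived state 'absent' for four-chambered heart, supporting them as a clade.
retractile claws: derived state 'present' in K only — an autapomorphy, so it tells us nothing about relationships among taxa.
Only H and R show the derived state 'present' for gular pouch, supporting them as a clade.
Most parsimonious ingroup topology: (((W,K),(E,M)),(R,H)).
E and W share a more recent common ancestor with each other than either does with H, so H is the least closely related of the three.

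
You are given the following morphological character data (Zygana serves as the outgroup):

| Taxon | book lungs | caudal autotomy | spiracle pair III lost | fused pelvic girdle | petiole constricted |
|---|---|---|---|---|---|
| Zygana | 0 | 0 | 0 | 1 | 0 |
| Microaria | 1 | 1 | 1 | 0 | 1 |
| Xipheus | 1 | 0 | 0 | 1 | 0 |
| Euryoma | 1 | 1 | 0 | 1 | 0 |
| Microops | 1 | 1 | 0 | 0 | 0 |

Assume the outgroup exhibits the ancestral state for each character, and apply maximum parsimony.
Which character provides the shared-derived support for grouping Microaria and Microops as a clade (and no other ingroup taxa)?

fused pelvic girdle

Character polarity is set by the outgroup: the derived state is whichever differs from the outgroup's state, so for fused pelvic girdle the derived state is '0', and for the remaining characters it is '1'.
All ingroup taxa share the derived state '1' for book lungs; it defines the ingroup but does not resolve relationships within it.
caudal autotomy (derived state '1') is shared by Euryoma, Microaria, and Microops — a synapomorphy uniting that clade.
spiracle pair III lost: derived state '1' in Microaria only — an autapomorphy, so it tells us nothing about relationships among taxa.
fused pelvic girdle: derived state '0' in Microaria and Microops only — synapomorphy for {Microaria, Microops}.
petiole constricted: derived state '1' in Microaria only — an autapomorphy, so it tells us nothing about relationships among taxa.
Most parsimonious ingroup topology: (Xipheus,(Euryoma,(Microaria,Microops))).
The clade {Microaria, Microops} is supported by fused pelvic girdle: its derived state '0' occurs in exactly those taxa and in no other taxon (including the outgroup).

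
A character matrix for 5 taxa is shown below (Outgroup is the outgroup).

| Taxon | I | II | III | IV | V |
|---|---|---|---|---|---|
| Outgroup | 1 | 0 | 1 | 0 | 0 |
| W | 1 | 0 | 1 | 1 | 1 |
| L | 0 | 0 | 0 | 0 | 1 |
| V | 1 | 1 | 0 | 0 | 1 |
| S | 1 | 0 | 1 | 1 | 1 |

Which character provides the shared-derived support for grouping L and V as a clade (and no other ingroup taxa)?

III

Character polarity is set by the outgroup: the derived state is whichever differs from the outgroup's state, so for I, III the derived state is '0', and for the remaining characters it is '1'.
I (derived state '0') is unique to L (autapomorphy; uninformative for grouping).
II: derived state '1' in V only — an autapomorphy, so it tells us nothing about relationships among taxa.
Only L and V show the derived state '0' for III, supporting them as a clade.
IV (derived state '1') is shared by S and W — a synapomorphy uniting that clade.
V (derived state '1') is shared by all ingroup taxa — unites the whole ingroup.
Most parsimonious ingroup topology: ((W,S),(L,V)).
The clade {L, V} is supported by III: its derived state '0' occurs in exactly those taxa and in no other taxon (including the outgroup).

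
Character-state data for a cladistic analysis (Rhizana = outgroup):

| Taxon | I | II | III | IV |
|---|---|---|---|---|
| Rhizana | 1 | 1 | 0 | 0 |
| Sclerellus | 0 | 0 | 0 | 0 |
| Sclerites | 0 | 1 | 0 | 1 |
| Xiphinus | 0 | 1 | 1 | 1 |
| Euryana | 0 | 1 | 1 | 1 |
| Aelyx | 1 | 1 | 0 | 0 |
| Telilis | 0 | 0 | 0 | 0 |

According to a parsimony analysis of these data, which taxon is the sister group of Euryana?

Character polarity is set by the outgroup: the derived state is whichever differs from the outgroup's state, so for I, II the derived state is '0', and for the remaining characters it is '1'.
I (derived state '0') is shared by Euryana, Sclerellus, Sclerites, Telilis, and Xiphinus — a synapomorphy uniting that clade.
II: derived state '0' in Sclerellus and Telilis only — synapomorphy for {Sclerellus, Telilis}.
III: derived state '1' in Euryana and Xiphinus only — synapomorphy for {Euryana, Xiphinus}.
IV: derived state '1' in Euryana, Sclerites, and Xiphinus only — synapomorphy for {Euryana, Sclerites, Xiphinus}.
Most parsimonious ingroup topology: (((Sclerellus,Telilis),(Sclerites,(Xiphinus,Euryana))),Aelyx).
Euryana and Xiphinus form a cherry on this tree, so they are sister taxa.

Xiphinus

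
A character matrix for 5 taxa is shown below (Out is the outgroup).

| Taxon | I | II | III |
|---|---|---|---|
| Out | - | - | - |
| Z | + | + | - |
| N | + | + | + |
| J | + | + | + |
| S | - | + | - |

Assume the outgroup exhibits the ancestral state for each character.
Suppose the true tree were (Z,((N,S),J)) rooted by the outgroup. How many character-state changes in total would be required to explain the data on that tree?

5

Map each character onto (Z,((N,S),J)) (rooted by Out) and count the minimum state changes it requires (Fitch parsimony):
I: 2; II: 1; III: 2.
Total tree length = 5.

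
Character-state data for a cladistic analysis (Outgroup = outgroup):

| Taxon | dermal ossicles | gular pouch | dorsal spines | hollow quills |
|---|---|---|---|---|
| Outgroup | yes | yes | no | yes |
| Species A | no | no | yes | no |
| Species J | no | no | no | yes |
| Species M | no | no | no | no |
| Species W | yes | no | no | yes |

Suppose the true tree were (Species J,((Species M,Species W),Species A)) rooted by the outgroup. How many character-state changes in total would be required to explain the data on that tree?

6

Map each character onto (Species J,((Species M,Species W),Species A)) (rooted by Outgroup) and count the minimum state changes it requires (Fitch parsimony):
dermal ossicles: 2; gular pouch: 1; dorsal spines: 1; hollow quills: 2.
Total tree length = 6.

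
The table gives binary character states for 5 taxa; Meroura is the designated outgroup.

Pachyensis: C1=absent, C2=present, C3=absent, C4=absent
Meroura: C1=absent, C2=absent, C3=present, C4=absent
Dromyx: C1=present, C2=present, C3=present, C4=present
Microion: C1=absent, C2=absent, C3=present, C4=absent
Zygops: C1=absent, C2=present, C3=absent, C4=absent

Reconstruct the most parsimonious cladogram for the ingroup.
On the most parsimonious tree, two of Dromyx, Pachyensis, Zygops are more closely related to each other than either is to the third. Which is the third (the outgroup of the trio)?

Dromyx

Character polarity is set by the outgroup: the derived state is whichever differs from the outgroup's state, so for C3 the derived state is 'absent', and for the remaining characters it is 'present'.
C1: derived state 'present' in Dromyx only — an autapomorphy, so it tells us nothing about relationships among taxa.
Only Dromyx, Pachyensis, and Zygops show the derived state 'present' for C2, supporting them as a clade.
C3 (derived state 'absent') is shared by Pachyensis and Zygops — a synapomorphy uniting that clade.
C4: derived state 'present' in Dromyx only — an autapomorphy, so it tells us nothing about relationships among taxa.
Most parsimonious ingroup topology: (((Zygops,Pachyensis),Dromyx),Microion).
Zygops and Pachyensis share a more recent common ancestor with each other than either does with Dromyx, so Dromyx is the least closely related of the three.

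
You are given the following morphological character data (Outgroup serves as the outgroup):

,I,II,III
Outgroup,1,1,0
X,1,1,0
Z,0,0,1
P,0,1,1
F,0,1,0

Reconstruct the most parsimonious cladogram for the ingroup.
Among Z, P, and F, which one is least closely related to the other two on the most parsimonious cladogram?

F

Character polarity is set by the outgroup: the derived state is whichever differs from the outgroup's state, so for I, II the derived state is '0', and for the remaining characters it is '1'.
I (derived state '0') is shared by F, P, and Z — a synapomorphy uniting that clade.
II (derived state '0') is unique to Z (autapomorphy; uninformative for grouping).
Only P and Z show the derived state '1' for III, supporting them as a clade.
Most parsimonious ingroup topology: (X,((Z,P),F)).
P and Z share a more recent common ancestor with each other than either does with F, so F is the least closely related of the three.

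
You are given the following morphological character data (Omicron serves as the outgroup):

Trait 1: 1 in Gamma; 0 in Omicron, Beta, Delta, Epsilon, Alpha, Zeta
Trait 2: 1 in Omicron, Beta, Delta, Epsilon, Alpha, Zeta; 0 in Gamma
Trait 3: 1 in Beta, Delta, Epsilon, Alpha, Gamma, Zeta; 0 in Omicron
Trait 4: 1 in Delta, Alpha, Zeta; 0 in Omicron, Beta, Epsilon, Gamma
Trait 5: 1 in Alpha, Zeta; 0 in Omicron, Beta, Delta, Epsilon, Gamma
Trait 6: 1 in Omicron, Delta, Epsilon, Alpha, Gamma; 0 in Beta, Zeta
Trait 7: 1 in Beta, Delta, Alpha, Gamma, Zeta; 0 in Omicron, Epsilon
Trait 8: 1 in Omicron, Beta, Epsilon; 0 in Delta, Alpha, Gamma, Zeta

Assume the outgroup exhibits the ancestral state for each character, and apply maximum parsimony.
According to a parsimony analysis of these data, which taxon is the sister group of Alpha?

Zeta

Character polarity is set by the outgroup: the derived state is whichever differs from the outgroup's state, so for Trait 2, Trait 6, Trait 8 the derived state is '0', and for the remaining characters it is '1'.
Trait 1 (derived state '1') is unique to Gamma (autapomorphy; uninformative for grouping).
Trait 2 (derived state '0') is unique to Gamma (autapomorphy; uninformative for grouping).
Trait 3 (derived state '1') is shared by all ingroup taxa — unites the whole ingroup.
Trait 4 (derived state '1') is shared by Alpha, Delta, and Zeta — a synapomorphy uniting that clade.
Only Alpha and Zeta show the derived state '1' for Trait 5, supporting them as a clade.
Trait 6 (state '0') occurs in Beta and Zeta but conflicts with the nesting implied by the other characters — most parsimoniously interpreted as homoplasy.
Only Alpha, Beta, Delta, Gamma, and Zeta show the derived state '1' for Trait 7, supporting them as a clade.
Only Alpha, Delta, Gamma, and Zeta show the derived state '0' for Trait 8, supporting them as a clade.
Most parsimonious ingroup topology: (((((Zeta,Alpha),Delta),Gamma),Beta),Epsilon).
Alpha and Zeta form a cherry on this tree, so they are sister taxa.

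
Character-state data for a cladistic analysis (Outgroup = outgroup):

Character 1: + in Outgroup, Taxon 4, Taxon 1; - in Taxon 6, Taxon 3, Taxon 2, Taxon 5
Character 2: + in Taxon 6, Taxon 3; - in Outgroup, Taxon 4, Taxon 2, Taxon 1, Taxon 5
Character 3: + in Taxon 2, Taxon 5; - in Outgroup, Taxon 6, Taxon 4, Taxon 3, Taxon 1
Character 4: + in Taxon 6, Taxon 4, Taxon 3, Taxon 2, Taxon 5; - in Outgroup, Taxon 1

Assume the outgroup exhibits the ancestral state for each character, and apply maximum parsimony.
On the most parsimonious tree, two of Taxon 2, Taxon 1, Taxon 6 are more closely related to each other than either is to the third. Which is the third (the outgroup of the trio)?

Taxon 1

Character polarity is set by the outgroup: the derived state is whichever differs from the outgroup's state, so for Character 1 the derived state is '-', and for the remaining characters it is '+'.
Only Taxon 2, Taxon 3, Taxon 5, and Taxon 6 show the derived state '-' for Character 1, supporting them as a clade.
Only Taxon 3 and Taxon 6 show the derived state '+' for Character 2, supporting them as a clade.
Character 3 (derived state '+') is shared by Taxon 2 and Taxon 5 — a synapomorphy uniting that clade.
Only Taxon 2, Taxon 3, Taxon 4, Taxon 5, and Taxon 6 show the derived state '+' for Character 4, supporting them as a clade.
Most parsimonious ingroup topology: ((((Taxon 6,Taxon 3),(Taxon 2,Taxon 5)),Taxon 4),Taxon 1).
Taxon 2 and Taxon 6 share a more recent common ancestor with each other than either does with Taxon 1, so Taxon 1 is the least closely related of the three.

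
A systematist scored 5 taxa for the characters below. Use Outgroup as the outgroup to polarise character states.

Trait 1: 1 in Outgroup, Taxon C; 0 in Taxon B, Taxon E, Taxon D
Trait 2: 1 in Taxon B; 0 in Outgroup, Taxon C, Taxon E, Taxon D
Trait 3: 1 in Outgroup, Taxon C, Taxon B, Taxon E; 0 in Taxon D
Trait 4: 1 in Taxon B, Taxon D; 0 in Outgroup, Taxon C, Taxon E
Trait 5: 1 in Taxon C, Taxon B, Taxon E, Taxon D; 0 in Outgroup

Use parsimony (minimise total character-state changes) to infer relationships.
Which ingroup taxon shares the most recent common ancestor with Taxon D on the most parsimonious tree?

Character polarity is set by the outgroup: the derived state is whichever differs from the outgroup's state, so for Trait 1, Trait 3 the derived state is '0', and for the remaining characters it is '1'.
Trait 1: derived state '0' in Taxon B, Taxon D, and Taxon E only — synapomorphy for {Taxon B, Taxon D, Taxon E}.
Trait 2 (derived state '1') is unique to Taxon B (autapomorphy; uninformative for grouping).
Trait 3: derived state '0' in Taxon D only — an autapomorphy, so it tells us nothing about relationships among taxa.
Trait 4 (derived state '1') is shared by Taxon B and Taxon D — a synapomorphy uniting that clade.
All ingroup taxa share the derived state '1' for Trait 5; it defines the ingroup but does not resolve relationships within it.
Most parsimonious ingroup topology: (Taxon C,((Taxon B,Taxon D),Taxon E)).
Taxon D and Taxon B form a cherry on this tree, so they are sister taxa.

Taxon B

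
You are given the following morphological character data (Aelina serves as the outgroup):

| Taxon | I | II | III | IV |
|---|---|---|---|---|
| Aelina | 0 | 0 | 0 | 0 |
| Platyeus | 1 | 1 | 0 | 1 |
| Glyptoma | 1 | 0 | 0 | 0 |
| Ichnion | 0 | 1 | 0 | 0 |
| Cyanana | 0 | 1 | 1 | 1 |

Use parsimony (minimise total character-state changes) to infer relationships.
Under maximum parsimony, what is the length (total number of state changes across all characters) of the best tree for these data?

5

The outgroup has state '0' for every character, so '1' is the derived state throughout.
I (state '1') occurs in Glyptoma and Platyeus but conflicts with the nesting implied by the other characters — most parsimoniously interpreted as homoplasy.
II (derived state '1') is shared by Cyanana, Ichnion, and Platyeus — a synapomorphy uniting that clade.
III: derived state '1' in Cyanana only — an autapomorphy, so it tells us nothing about relationships among taxa.
IV: derived state '1' in Cyanana and Platyeus only — synapomorphy for {Cyanana, Platyeus}.
Most parsimonious ingroup topology: (((Platyeus,Cyanana),Ichnion),Glyptoma).
Changes per character on this tree: I: 2; II: 1; III: 1; IV: 1.
Total = 5.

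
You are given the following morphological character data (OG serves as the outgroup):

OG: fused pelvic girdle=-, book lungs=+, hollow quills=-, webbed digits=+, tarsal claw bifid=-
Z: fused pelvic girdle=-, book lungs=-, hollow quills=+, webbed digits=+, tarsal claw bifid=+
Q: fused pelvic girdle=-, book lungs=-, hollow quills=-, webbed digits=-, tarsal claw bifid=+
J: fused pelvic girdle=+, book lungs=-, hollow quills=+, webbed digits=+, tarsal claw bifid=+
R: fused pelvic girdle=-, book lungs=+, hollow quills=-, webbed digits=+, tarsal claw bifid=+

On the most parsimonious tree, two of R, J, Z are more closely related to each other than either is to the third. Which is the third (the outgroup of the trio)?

Character polarity is set by the outgroup: the derived state is whichever differs from the outgroup's state, so for book lungs, webbed digits the derived state is '-', and for the remaining characters it is '+'.
fused pelvic girdle: derived state '+' in J only — an autapomorphy, so it tells us nothing about relationships among taxa.
Only J, Q, and Z show the derived state '-' for book lungs, supporting them as a clade.
hollow quills: derived state '+' in J and Z only — synapomorphy for {J, Z}.
webbed digits: derived state '-' in Q only — an autapomorphy, so it tells us nothing about relationships among taxa.
tarsal claw bifid (derived state '+') is shared by all ingroup taxa — unites the whole ingroup.
Most parsimonious ingroup topology: (((Z,J),Q),R).
Z and J share a more recent common ancestor with each other than either does with R, so R is the least closely related of the three.

R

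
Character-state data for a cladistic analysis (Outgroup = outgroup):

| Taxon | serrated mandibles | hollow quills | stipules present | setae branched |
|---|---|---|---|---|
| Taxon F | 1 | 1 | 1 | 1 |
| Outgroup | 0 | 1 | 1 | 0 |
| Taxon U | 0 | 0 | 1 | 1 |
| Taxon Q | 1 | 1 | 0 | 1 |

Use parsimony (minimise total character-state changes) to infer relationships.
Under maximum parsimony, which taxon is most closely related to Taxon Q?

Character polarity is set by the outgroup: the derived state is whichever differs from the outgroup's state, so for hollow quills, stipules present the derived state is '0', and for the remaining characters it is '1'.
serrated mandibles (derived state '1') is shared by Taxon F and Taxon Q — a synapomorphy uniting that clade.
hollow quills: derived state '0' in Taxon U only — an autapomorphy, so it tells us nothing about relationships among taxa.
stipules present (derived state '0') is unique to Taxon Q (autapomorphy; uninformative for grouping).
setae branched (derived state '1') is shared by all ingroup taxa — unites the whole ingroup.
Most parsimonious ingroup topology: ((Taxon Q,Taxon F),Taxon U).
Taxon Q and Taxon F form a cherry on this tree, so they are sister taxa.

Taxon F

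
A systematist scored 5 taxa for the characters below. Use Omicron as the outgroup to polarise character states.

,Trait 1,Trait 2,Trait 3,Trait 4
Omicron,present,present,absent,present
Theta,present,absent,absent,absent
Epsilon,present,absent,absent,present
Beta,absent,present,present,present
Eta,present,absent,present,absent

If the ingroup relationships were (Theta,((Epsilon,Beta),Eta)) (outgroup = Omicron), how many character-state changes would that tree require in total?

Map each character onto (Theta,((Epsilon,Beta),Eta)) (rooted by Omicron) and count the minimum state changes it requires (Fitch parsimony):
Trait 1: 1; Trait 2: 2; Trait 3: 2; Trait 4: 2.
Total tree length = 7.

7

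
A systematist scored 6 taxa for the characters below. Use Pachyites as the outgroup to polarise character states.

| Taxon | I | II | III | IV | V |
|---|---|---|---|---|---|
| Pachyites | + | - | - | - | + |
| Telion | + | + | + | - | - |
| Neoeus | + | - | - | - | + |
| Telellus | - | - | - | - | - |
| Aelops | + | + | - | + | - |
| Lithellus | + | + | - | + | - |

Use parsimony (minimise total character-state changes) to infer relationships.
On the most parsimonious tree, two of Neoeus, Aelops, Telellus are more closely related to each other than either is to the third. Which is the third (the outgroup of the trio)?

Neoeus

Character polarity is set by the outgroup: the derived state is whichever differs from the outgroup's state, so for I, V the derived state is '-', and for the remaining characters it is '+'.
I (derived state '-') is unique to Telellus (autapomorphy; uninformative for grouping).
II: derived state '+' in Aelops, Lithellus, and Telion only — synapomorphy for {Aelops, Lithellus, Telion}.
III: derived state '+' in Telion only — an autapomorphy, so it tells us nothing about relationships among taxa.
IV: derived state '+' in Aelops and Lithellus only — synapomorphy for {Aelops, Lithellus}.
Only Aelops, Lithellus, Telellus, and Telion show the derived state '-' for V, supporting them as a clade.
Most parsimonious ingroup topology: (((Telion,(Aelops,Lithellus)),Telellus),Neoeus).
Telellus and Aelops share a more recent common ancestor with each other than either does with Neoeus, so Neoeus is the least closely related of the three.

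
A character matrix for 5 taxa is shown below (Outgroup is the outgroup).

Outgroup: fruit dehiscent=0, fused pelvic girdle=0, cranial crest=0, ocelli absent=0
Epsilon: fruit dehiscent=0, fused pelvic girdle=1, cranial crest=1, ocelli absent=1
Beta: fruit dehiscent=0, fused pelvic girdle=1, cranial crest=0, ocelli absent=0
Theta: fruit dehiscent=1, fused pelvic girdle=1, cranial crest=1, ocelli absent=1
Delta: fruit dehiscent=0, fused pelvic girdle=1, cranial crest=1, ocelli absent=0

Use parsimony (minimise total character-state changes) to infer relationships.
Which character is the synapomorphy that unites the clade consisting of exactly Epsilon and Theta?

The outgroup has state '0' for every character, so '1' is the derived state throughout.
fruit dehiscent: derived state '1' in Theta only — an autapomorphy, so it tells us nothing about relationships among taxa.
fused pelvic girdle (derived state '1') is shared by all ingroup taxa — unites the whole ingroup.
cranial crest (derived state '1') is shared by Delta, Epsilon, and Theta — a synapomorphy uniting that clade.
ocelli absent (derived state '1') is shared by Epsilon and Theta — a synapomorphy uniting that clade.
Most parsimonious ingroup topology: (((Epsilon,Theta),Delta),Beta).
The clade {Epsilon, Theta} is supported by ocelli absent: its derived state '1' occurs in exactly those taxa and in no other taxon (including the outgroup).

ocelli absent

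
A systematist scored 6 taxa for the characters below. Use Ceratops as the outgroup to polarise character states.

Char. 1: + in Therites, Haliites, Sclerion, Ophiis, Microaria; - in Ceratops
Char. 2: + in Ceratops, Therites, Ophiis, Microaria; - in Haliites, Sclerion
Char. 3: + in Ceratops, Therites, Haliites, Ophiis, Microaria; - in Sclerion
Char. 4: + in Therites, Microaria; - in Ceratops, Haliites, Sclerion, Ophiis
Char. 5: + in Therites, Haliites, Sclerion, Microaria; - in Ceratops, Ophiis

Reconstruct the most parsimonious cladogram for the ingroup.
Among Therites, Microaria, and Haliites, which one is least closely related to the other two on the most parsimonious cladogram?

Character polarity is set by the outgroup: the derived state is whichever differs from the outgroup's state, so for Char. 2, Char. 3 the derived state is '-', and for the remaining characters it is '+'.
All ingroup taxa share the derived state '+' for Char. 1; it defines the ingroup but does not resolve relationships within it.
Only Haliites and Sclerion show the derived state '-' for Char. 2, supporting them as a clade.
Char. 3: derived state '-' in Sclerion only — an autapomorphy, so it tells us nothing about relationships among taxa.
Only Microaria and Therites show the derived state '+' for Char. 4, supporting them as a clade.
Char. 5 (derived state '+') is shared by Haliites, Microaria, Sclerion, and Therites — a synapomorphy uniting that clade.
Most parsimonious ingroup topology: (((Therites,Microaria),(Haliites,Sclerion)),Ophiis).
Therites and Microaria share a more recent common ancestor with each other than either does with Haliites, so Haliites is the least closely related of the three.

Haliites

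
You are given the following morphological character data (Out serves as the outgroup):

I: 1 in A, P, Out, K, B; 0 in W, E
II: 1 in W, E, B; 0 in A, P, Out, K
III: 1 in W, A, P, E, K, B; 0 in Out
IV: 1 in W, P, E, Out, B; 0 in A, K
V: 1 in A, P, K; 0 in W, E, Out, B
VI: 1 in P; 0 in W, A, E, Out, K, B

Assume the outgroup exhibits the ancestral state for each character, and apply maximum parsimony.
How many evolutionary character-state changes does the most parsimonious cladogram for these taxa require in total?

6

Character polarity is set by the outgroup: the derived state is whichever differs from the outgroup's state, so for I, IV the derived state is '0', and for the remaining characters it is '1'.
I (derived state '0') is shared by E and W — a synapomorphy uniting that clade.
Only B, E, and W show the derived state '1' for II, supporting them as a clade.
All ingroup taxa share the derived state '1' for III; it defines the ingroup but does not resolve relationships within it.
Only A and K show the derived state '0' for IV, supporting them as a clade.
Only A, K, and P show the derived state '1' for V, supporting them as a clade.
VI (derived state '1') is unique to P (autapomorphy; uninformative for grouping).
Most parsimonious ingroup topology: ((B,(W,E)),((A,K),P)).
Changes per character on this tree: I: 1; II: 1; III: 1; IV: 1; V: 1; VI: 1.
Total = 6.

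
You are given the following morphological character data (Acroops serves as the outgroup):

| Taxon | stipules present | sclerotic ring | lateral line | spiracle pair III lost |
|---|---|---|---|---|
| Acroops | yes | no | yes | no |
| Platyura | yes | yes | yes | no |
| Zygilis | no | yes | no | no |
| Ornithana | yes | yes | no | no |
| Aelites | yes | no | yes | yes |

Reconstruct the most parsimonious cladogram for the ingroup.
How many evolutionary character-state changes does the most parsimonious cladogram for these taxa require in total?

Character polarity is set by the outgroup: the derived state is whichever differs from the outgroup's state, so for stipules present, lateral line the derived state is 'no', and for the remaining characters it is 'yes'.
stipules present (derived state 'no') is unique to Zygilis (autapomorphy; uninformative for grouping).
sclerotic ring: derived state 'yes' in Ornithana, Platyura, and Zygilis only — synapomorphy for {Ornithana, Platyura, Zygilis}.
lateral line (derived state 'no') is shared by Ornithana and Zygilis — a synapomorphy uniting that clade.
spiracle pair III lost: derived state 'yes' in Aelites only — an autapomorphy, so it tells us nothing about relationships among taxa.
Most parsimonious ingroup topology: ((Platyura,(Zygilis,Ornithana)),Aelites).
Changes per character on this tree: stipules present: 1; sclerotic ring: 1; lateral line: 1; spiracle pair III lost: 1.
Total = 4.

4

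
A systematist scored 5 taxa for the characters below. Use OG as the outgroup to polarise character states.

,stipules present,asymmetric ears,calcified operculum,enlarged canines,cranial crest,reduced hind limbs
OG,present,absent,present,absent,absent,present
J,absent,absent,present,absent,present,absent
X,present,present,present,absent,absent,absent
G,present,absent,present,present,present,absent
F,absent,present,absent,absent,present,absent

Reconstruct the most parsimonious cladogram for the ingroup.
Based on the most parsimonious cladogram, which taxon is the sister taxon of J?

F

Character polarity is set by the outgroup: the derived state is whichever differs from the outgroup's state, so for stipules present, calcified operculum, reduced hind limbs the derived state is 'absent', and for the remaining characters it is 'present'.
stipules present: derived state 'absent' in F and J only — synapomorphy for {F, J}.
asymmetric ears (state 'present') occurs in F and X but conflicts with the nesting implied by the other characters — most parsimoniously interpreted as homoplasy.
calcified operculum: derived state 'absent' in F only — an autapomorphy, so it tells us nothing about relationships among taxa.
enlarged canines (derived state 'present') is unique to G (autapomorphy; uninformative for grouping).
Only F, G, and J show the derived state 'present' for cranial crest, supporting them as a clade.
All ingroup taxa share the derived state 'absent' for reduced hind limbs; it defines the ingroup but does not resolve relationships within it.
Most parsimonious ingroup topology: (((J,F),G),X).
J and F form a cherry on this tree, so they are sister taxa.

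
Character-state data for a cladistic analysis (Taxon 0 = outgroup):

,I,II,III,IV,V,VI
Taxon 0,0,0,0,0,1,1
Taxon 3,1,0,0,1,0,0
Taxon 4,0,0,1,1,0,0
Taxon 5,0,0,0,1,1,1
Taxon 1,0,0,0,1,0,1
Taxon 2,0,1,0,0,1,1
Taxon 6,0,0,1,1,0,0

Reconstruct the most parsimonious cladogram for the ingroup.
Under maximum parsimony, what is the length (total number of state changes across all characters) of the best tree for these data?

6

Character polarity is set by the outgroup: the derived state is whichever differs from the outgroup's state, so for V, VI the derived state is '0', and for the remaining characters it is '1'.
I: derived state '1' in Taxon 3 only — an autapomorphy, so it tells us nothing about relationships among taxa.
II: derived state '1' in Taxon 2 only — an autapomorphy, so it tells us nothing about relationships among taxa.
III (derived state '1') is shared by Taxon 4 and Taxon 6 — a synapomorphy uniting that clade.
IV (derived state '1') is shared by Taxon 1, Taxon 3, Taxon 4, Taxon 5, and Taxon 6 — a synapomorphy uniting that clade.
V (derived state '0') is shared by Taxon 1, Taxon 3, Taxon 4, and Taxon 6 — a synapomorphy uniting that clade.
Only Taxon 3, Taxon 4, and Taxon 6 show the derived state '0' for VI, supporting them as a clade.
Most parsimonious ingroup topology: ((((Taxon 3,(Taxon 4,Taxon 6)),Taxon 1),Taxon 5),Taxon 2).
Changes per character on this tree: I: 1; II: 1; III: 1; IV: 1; V: 1; VI: 1.
Total = 6.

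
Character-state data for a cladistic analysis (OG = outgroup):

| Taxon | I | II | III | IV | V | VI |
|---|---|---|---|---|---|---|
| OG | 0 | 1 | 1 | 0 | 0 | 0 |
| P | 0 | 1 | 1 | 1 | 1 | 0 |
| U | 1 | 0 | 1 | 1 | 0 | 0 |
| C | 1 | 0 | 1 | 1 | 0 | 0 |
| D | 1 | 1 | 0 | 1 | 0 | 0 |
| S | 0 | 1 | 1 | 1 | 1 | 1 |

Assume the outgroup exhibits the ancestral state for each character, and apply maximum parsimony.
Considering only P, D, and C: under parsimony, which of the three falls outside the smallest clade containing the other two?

P

Character polarity is set by the outgroup: the derived state is whichever differs from the outgroup's state, so for II, III the derived state is '0', and for the remaining characters it is '1'.
Only C, D, and U show the derived state '1' for I, supporting them as a clade.
II: derived state '0' in C and U only — synapomorphy for {C, U}.
III: derived state '0' in D only — an autapomorphy, so it tells us nothing about relationships among taxa.
IV (derived state '1') is shared by all ingroup taxa — unites the whole ingroup.
V (derived state '1') is shared by P and S — a synapomorphy uniting that clade.
VI (derived state '1') is unique to S (autapomorphy; uninformative for grouping).
Most parsimonious ingroup topology: ((P,S),((U,C),D)).
C and D share a more recent common ancestor with each other than either does with P, so P is the least closely related of the three.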